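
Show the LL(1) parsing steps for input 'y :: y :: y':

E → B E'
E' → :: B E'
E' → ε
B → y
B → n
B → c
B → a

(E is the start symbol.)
LL(1) parsing maintains a stack (initially the start symbol over $) and the input. At each step: if the stack top is a terminal, match it against the current input token; if it is a non-terminal N, replace it with the RHS of M[N, lookahead] (the unique production whose predict set contains the lookahead).

Stack is shown with the top on the left.

Stack      Input          Action
--------------------------------
E $        y :: y :: y $  output E → B E'
B E' $     y :: y :: y $  output B → y
y E' $     y :: y :: y $  match 'y'
E' $       :: y :: y $    output E' → :: B E'
:: B E' $  :: y :: y $    match '::'
B E' $     y :: y $       output B → y
y E' $     y :: y $       match 'y'
E' $       :: y $         output E' → :: B E'
:: B E' $  :: y $         match '::'
B E' $     y $            output B → y
y E' $     y $            match 'y'
E' $       $              output E' → ε
$          $              accept

The string is accepted.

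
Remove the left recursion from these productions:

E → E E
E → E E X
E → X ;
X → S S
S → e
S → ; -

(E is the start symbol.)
E → X ; E'
E' → E E'
E' → E X E'
E' → ε
X → S S
S → e
S → ; -

E is directly left-recursive. The standard transformation for
  A → A α₁ | ... | A α_m | β₁ | ... | β_n
is
  A  → β₁ A' | ... | β_n A'
  A' → α₁ A' | ... | α_m A' | ε

E → X ; becomes E → X ; E'
E → E E becomes E' → E E'
E → E E X becomes E' → E X E'
Add E' → ε

Productions for other non-terminals are unchanged:
  X → S S
  S → e
  S → ; -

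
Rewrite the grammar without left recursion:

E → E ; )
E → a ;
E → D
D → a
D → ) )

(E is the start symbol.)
E → a ; E'
E → D E'
E' → ; ) E'
E' → ε
D → a
D → ) )

E is directly left-recursive. The standard transformation for
  A → A α₁ | ... | A α_m | β₁ | ... | β_n
is
  A  → β₁ A' | ... | β_n A'
  A' → α₁ A' | ... | α_m A' | ε

E → a ; becomes E → a ; E'
E → D becomes E → D E'
E → E ; ) becomes E' → ; ) E'
Add E' → ε

Productions for other non-terminals are unchanged:
  D → a
  D → ) )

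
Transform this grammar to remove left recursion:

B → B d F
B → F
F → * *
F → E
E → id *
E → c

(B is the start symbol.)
B → F B'
B' → d F B'
B' → ε
F → * *
F → E
E → id *
E → c

B is directly left-recursive. The standard transformation for
  A → A α₁ | ... | A α_m | β₁ | ... | β_n
is
  A  → β₁ A' | ... | β_n A'
  A' → α₁ A' | ... | α_m A' | ε

B → F becomes B → F B'
B → B d F becomes B' → d F B'
Add B' → ε

Productions for other non-terminals are unchanged:
  F → * *
  F → E
  E → id *
  E → c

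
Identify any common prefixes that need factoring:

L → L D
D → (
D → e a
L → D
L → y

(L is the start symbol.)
Left-factoring is needed when two productions for the same non-terminal
share a common prefix on the right-hand side.

Productions for L:
  L → L D
  L → D
  L → y
Productions for D:
  D → (
  D → e a

No common prefixes found.

Answer: No, left-factoring is not needed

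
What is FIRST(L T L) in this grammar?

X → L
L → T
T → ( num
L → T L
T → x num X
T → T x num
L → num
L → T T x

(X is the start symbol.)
FIRST sets of the non-terminals involved (from the grammar, by fixed-point iteration):
  FIRST(L) = { '(', 'num', 'x' }

To compute FIRST(L T L), process the symbols left to right:
Symbol L is a non-terminal. Add FIRST(L) \ {ε} = { '(', 'num', 'x' }
L is not nullable (ε ∉ FIRST(L)), so stop here.
FIRST(L T L) = { '(', 'num', 'x' }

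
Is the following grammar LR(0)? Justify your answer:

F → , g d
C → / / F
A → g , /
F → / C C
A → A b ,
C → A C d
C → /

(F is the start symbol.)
A grammar is LR(0) if no state in the canonical LR(0) collection has:
  - both a shift item (dot before a terminal) and a complete item (shift-reduce conflict), or
  - two or more complete items (reduce-reduce conflict; the accept item [F' → F .] counts as a complete item here).

Augment with F' → F and build the canonical LR(0) collection (I0 = CLOSURE({[F' → . F]}), then GOTO on every symbol after a dot until no new states appear). It has 19 states:
  I0: { [F → . , g d], [F → . / C C], [F' → . F] }  — shift
  I1: { [F → , . g d] }  — shift
  I2: { [A → . A b ,], [A → . g , /], [C → . / / F], [C → . /], [C → . A C d], [F → / . C C] }  — shift
  I3: { [F' → F .] }  — accept
  I4: { [C → / . / F], [C → / .] }  — shift, reduce
  I5: { [A → . A b ,], [A → . g , /], [A → A . b ,], [C → . / / F], [C → . /], [C → . A C d], [C → A . C d] }  — shift
  I6: { [A → . A b ,], [A → . g , /], [C → . / / F], [C → . /], [C → . A C d], [F → / C . C] }  — shift
  I7: { [A → g . , /] }  — shift
  I8: { [A → g , . /] }  — shift
  I9: { [A → g , / .] }  — reduce
  I10: { [F → / C C .] }  — reduce
  I11: { [C → A C . d] }  — shift
  I12: { [A → A b . ,] }  — shift
  I13: { [A → A b , .] }  — reduce
  I14: { [C → A C d .] }  — reduce
  I15: { [C → / / . F], [F → . , g d], [F → . / C C] }  — shift
  I16: { [C → / / F .] }  — reduce
  I17: { [F → , g . d] }  — shift
  I18: { [F → , g d .] }  — reduce

Conflict in state I4:
  Shift-reduce conflict between [C → / .] and [C → / . / F]
So the grammar is NOT LR(0).

Answer: No. Shift-reduce conflict between [C → / .] and [C → / . / F]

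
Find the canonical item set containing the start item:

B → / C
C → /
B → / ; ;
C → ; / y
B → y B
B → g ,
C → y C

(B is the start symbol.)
{ [B → . / ; ;], [B → . / C], [B → . g ,], [B → . y B], [B' → . B] }

First, augment the grammar with B' → B
I₀ = CLOSURE({ [B' → . B] }):
  [B' → . B] has the dot before B: add [B → . / C], [B → . / ; ;], [B → . y B], [B → . g ,]
No further items can be added.

I₀ = { [B → . / ; ;], [B → . / C], [B → . g ,], [B → . y B], [B' → . B] }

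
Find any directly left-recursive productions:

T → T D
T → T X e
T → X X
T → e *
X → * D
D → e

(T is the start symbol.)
Yes, T is left-recursive

Direct left recursion occurs when N → N α for some non-terminal N (the right-hand side begins with the left-hand side itself).

T → T D: LEFT RECURSIVE (starts with T)
T → T X e: LEFT RECURSIVE (starts with T)
T → X X: starts with X
T → e *: starts with e
X → * D: starts with '*'
D → e: starts with e

The grammar has direct left recursion on: T.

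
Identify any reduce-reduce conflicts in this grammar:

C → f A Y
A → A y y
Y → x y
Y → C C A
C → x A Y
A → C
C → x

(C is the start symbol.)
No reduce-reduce conflicts

A reduce-reduce conflict occurs when an LR(0) state has two complete items [A → α .] and [B → β .] — both call for a reduction, and with no lookahead the parser cannot choose between them.

Augment with C' → C and build the canonical LR(0) collection (I0 = CLOSURE({[C' → . C]}), then GOTO on every symbol after a dot until no new states appear). It has 16 states:
  I0: { [C → . f A Y], [C → . x A Y], [C → . x], [C' → . C] }  — shift
  I1: { [C' → C .] }  — accept
  I2: { [A → . A y y], [A → . C], [C → . f A Y], [C → . x A Y], [C → . x], [C → f . A Y] }  — shift
  I3: { [A → . A y y], [A → . C], [C → . f A Y], [C → . x A Y], [C → . x], [C → x . A Y], [C → x .] }  — shift, reduce
  I4: { [A → A . y y], [C → . f A Y], [C → . x A Y], [C → . x], [C → x A . Y], [Y → . C C A], [Y → . x y] }  — shift
  I5: { [A → C .] }  — reduce
  I6: { [C → . f A Y], [C → . x A Y], [C → . x], [Y → C . C A] }  — shift
  I7: { [C → x A Y .] }  — reduce
  I8: { [A → . A y y], [A → . C], [C → . f A Y], [C → . x A Y], [C → . x], [C → x . A Y], [C → x .], [Y → x . y] }  — shift, reduce
  I9: { [A → A y . y] }  — shift
  I10: { [A → A y y .] }  — reduce
  I11: { [Y → x y .] }  — reduce
  I12: { [A → . A y y], [A → . C], [C → . f A Y], [C → . x A Y], [C → . x], [Y → C C . A] }  — shift
  I13: { [A → A . y y], [Y → C C A .] }  — shift, reduce
  I14: { [A → A . y y], [C → . f A Y], [C → . x A Y], [C → . x], [C → f A . Y], [Y → . C C A], [Y → . x y] }  — shift
  I15: { [C → f A Y .] }  — reduce

No state contains more than one complete item.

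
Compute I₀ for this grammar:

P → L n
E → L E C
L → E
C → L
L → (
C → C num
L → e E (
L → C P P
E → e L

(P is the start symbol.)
First, augment the grammar with P' → P
I₀ = CLOSURE({ [P' → . P] }):
  [P' → . P] has the dot before P: add [P → . L n]
  [P → . L n] has the dot before L: add [L → . E], [L → . (], [L → . e E (], [L → . C P P]
  [L → . E] has the dot before E: add [E → . L E C], [E → . e L]
  [L → . C P P] has the dot before C: add [C → . L], [C → . C num]
No further items can be added.

I₀ = { [C → . C num], [C → . L], [E → . L E C], [E → . e L], [L → . (], [L → . C P P], [L → . E], [L → . e E (], [P → . L n], [P' → . P] }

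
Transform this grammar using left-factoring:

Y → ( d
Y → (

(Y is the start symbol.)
Left-factoring transforms A → αβ₁ | αβ₂ into A → αA' and A' → β₁ | β₂
(α is the longest common prefix among the alternatives). Repeat until
no nonterminal has two alternatives with a common prefix.

Round 1: Y has alternatives sharing prefix '('. Introduce Y': Y → ( Y'
  Add: Y' → d
  Add: Y' → ε

No remaining common prefixes — done.

Resulting grammar:
Y → ( Y'
Y' → d
Y' → ε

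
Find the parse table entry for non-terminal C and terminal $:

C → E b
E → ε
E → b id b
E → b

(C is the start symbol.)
To find M[C, $], we find productions for C where $ is in the predict set (PREDICT(N → α) = (FIRST(α) \ {ε}) ∪ (FOLLOW(N) if α ⇒* ε)).

Relevant sets:
  FIRST(E) = { 'b', ε }

C → E b: PREDICT = { 'b' }

M[C, $] is empty (no production applies)

Answer: Empty (error entry)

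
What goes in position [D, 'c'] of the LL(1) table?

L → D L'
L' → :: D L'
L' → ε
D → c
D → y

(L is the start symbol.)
D → c

To find M[D, 'c'], we find productions for D where 'c' is in the predict set (PREDICT(N → α) = (FIRST(α) \ {ε}) ∪ (FOLLOW(N) if α ⇒* ε)).

D → c: PREDICT = { 'c' }
  'c' is in predict set, so this production goes in M[D, 'c']
D → y: PREDICT = { 'y' }

M[D, 'c'] = D → c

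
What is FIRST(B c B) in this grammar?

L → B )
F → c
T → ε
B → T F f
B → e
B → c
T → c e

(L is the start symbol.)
{ 'c', 'e' }

FIRST sets of the non-terminals involved (from the grammar, by fixed-point iteration):
  FIRST(B) = { 'c', 'e' }

To compute FIRST(B c B), process the symbols left to right:
Symbol B is a non-terminal. Add FIRST(B) \ {ε} = { 'c', 'e' }
B is not nullable (ε ∉ FIRST(B)), so stop here.
FIRST(B c B) = { 'c', 'e' }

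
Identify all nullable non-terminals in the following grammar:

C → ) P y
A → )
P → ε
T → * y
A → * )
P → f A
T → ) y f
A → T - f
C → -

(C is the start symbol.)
{ 'P' }

A non-terminal is nullable if it can derive ε (the empty string): either it has an ε-production, or it has a production whose right-hand side consists entirely of nullable non-terminals.

ε-productions: P → ε
So P is immediately nullable.
No further non-terminal can be added: every production for the remaining non-terminals contains a terminal or a non-nullable non-terminal.
Nullable = { 'P' }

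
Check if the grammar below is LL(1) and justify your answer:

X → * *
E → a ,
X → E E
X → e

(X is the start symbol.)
Relevant sets:
  FIRST(E) = { 'a' }

For X:
  PREDICT(X → '*' '*') = { '*' }
  PREDICT(X → E E) = { 'a' }
  PREDICT(X → e) = { 'e' }
E has a single production, so nothing to check there.

All predict sets are disjoint. The grammar IS LL(1).

Answer: Yes, the grammar is LL(1).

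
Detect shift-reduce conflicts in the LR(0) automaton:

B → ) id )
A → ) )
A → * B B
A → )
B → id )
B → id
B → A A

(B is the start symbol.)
Augment with B' → B and build the canonical LR(0) collection (I0 = CLOSURE({[B' → . B]}), then GOTO on every symbol after a dot until no new states appear). It has 14 states:
  I0: { [A → . ) )], [A → . )], [A → . * B B], [B → . ) id )], [B → . A A], [B → . id )], [B → . id], [B' → . B] }  — shift
  I1: { [A → ) . )], [A → ) .], [B → ) . id )] }  — shift, reduce
  I2: { [A → * . B B], [A → . ) )], [A → . )], [A → . * B B], [B → . ) id )], [B → . A A], [B → . id )], [B → . id] }  — shift
  I3: { [A → . ) )], [A → . )], [A → . * B B], [B → A . A] }  — shift
  I4: { [B' → B .] }  — accept
  I5: { [B → id . )], [B → id .] }  — shift, reduce
  I6: { [B → id ) .] }  — reduce
  I7: { [A → ) . )], [A → ) .] }  — shift, reduce
  I8: { [B → A A .] }  — reduce
  I9: { [A → ) ) .] }  — reduce
  I10: { [A → * B . B], [A → . ) )], [A → . )], [A → . * B B], [B → . ) id )], [B → . A A], [B → . id )], [B → . id] }  — shift
  I11: { [A → * B B .] }  — reduce
  I12: { [B → ) id . )] }  — shift
  I13: { [B → ) id ) .] }  — reduce

I1 contains reduce item [A → ) .] and shift items [A → ) . )], [B → ) . id )] — shift-reduce conflict.
I5 contains reduce item [B → id .] and shift item [B → id . )] — shift-reduce conflict.
I7 contains reduce item [A → ) .] and shift item [A → ) . )] — shift-reduce conflict.

Answer: Yes — I1: [A → ) .] vs [A → ) . )]; I5: [B → id .] vs [B → id . )]; I7: [A → ) .] vs [A → ) . )]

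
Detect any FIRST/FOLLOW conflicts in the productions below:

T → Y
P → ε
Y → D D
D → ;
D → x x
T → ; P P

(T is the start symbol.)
No FIRST/FOLLOW conflicts.

Nullable non-terminals: P.
P has a nullable alternative but only one production, so nothing to check.

D, T, Y have no nullable alternative, so no FIRST/FOLLOW check is needed there.

No FIRST/FOLLOW conflicts found.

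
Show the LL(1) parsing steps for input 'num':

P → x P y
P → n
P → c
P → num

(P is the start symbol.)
Stack is shown with the top on the left.

Stack  Input  Action
--------------------
P $    num $  output P → num
num $  num $  match 'num'
$      $      accept

The string is accepted.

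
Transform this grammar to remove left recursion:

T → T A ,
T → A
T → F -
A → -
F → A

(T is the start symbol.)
T → A T'
T → F - T'
T' → A , T'
T' → ε
A → -
F → A

T is directly left-recursive. The standard transformation for
  A → A α₁ | ... | A α_m | β₁ | ... | β_n
is
  A  → β₁ A' | ... | β_n A'
  A' → α₁ A' | ... | α_m A' | ε

T → A becomes T → A T'
T → F - becomes T → F - T'
T → T A , becomes T' → A , T'
Add T' → ε

Productions for other non-terminals are unchanged:
  A → -
  F → A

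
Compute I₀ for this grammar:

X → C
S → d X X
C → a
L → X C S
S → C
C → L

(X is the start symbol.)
{ [C → . L], [C → . a], [L → . X C S], [X → . C], [X' → . X] }

First, augment the grammar with X' → X
I₀ = CLOSURE({ [X' → . X] }):
  [X' → . X] has the dot before X: add [X → . C]
  [X → . C] has the dot before C: add [C → . a], [C → . L]
  [C → . L] has the dot before L: add [L → . X C S]
No further items can be added.

I₀ = { [C → . L], [C → . a], [L → . X C S], [X → . C], [X' → . X] }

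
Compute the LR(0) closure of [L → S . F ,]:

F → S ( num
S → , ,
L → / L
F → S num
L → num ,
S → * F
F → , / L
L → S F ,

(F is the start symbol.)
Start with: [L → S . F ,]
  [L → S . F ,] has the dot before F: add [F → . S ( num], [F → . S num], [F → . , / L]
  [F → . S ( num] has the dot before S: add [S → . , ,], [S → . * F]
No further items can be added.

CLOSURE = { [F → . , / L], [F → . S ( num], [F → . S num], [L → S . F ,], [S → . * F], [S → . , ,] }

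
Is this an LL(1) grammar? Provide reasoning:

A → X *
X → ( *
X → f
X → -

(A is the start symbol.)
For X:
  PREDICT(X → '(' '*') = { '(' }
  PREDICT(X → f) = { 'f' }
  PREDICT(X → '-') = { '-' }
A has a single production, so nothing to check there.

All predict sets are disjoint. The grammar IS LL(1).

Answer: Yes, the grammar is LL(1).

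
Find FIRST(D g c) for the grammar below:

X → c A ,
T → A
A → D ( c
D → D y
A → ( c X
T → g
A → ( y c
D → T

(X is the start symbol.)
FIRST sets of the non-terminals involved (from the grammar, by fixed-point iteration):
  FIRST(D) = { '(', 'g' }

To compute FIRST(D g c), process the symbols left to right:
Symbol D is a non-terminal. Add FIRST(D) \ {ε} = { '(', 'g' }
D is not nullable (ε ∉ FIRST(D)), so stop here.
FIRST(D g c) = { '(', 'g' }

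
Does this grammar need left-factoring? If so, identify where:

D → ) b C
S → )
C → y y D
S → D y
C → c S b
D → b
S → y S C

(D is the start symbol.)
No, left-factoring is not needed

Left-factoring is needed when two productions for the same non-terminal
share a common prefix on the right-hand side.

Productions for D:
  D → ) b C
  D → b
Productions for S:
  S → )
  S → D y
  S → y S C
Productions for C:
  C → y y D
  C → c S b

No common prefixes found.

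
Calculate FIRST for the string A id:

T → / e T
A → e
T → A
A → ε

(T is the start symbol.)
FIRST sets of the non-terminals involved (from the grammar, by fixed-point iteration):
  FIRST(A) = { 'e', ε }

To compute FIRST(A id), process the symbols left to right:
Symbol A is a non-terminal. Add FIRST(A) \ {ε} = { 'e' }
A is nullable (ε ∈ FIRST(A)), continue to the next symbol.
Symbol id is a terminal. Add 'id' and stop.
FIRST(A id) = { 'e', 'id' }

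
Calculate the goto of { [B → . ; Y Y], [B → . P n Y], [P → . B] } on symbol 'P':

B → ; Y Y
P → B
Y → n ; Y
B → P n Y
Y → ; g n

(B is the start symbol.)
GOTO(I, 'P') = CLOSURE({ [A → αX.β] : [A → α.Xβ] ∈ I, X = 'P' })

Items with dot before 'P', with the dot advanced:
  [B → . P n Y] → [B → P . n Y]
Closure adds nothing (no advanced item has the dot before a non-terminal).

GOTO = { [B → P . n Y] }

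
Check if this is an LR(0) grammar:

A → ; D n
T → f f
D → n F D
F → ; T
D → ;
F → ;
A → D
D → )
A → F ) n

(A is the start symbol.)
A grammar is LR(0) if no state in the canonical LR(0) collection has:
  - both a shift item (dot before a terminal) and a complete item (shift-reduce conflict), or
  - two or more complete items (reduce-reduce conflict; the accept item [A' → A .] counts as a complete item here).

Augment with A' → A and build the canonical LR(0) collection (I0 = CLOSURE({[A' → . A]}), then GOTO on every symbol after a dot until no new states appear). It has 18 states:
  I0: { [A → . ; D n], [A → . D], [A → . F ) n], [A' → . A], [D → . )], [D → . ;], [D → . n F D], [F → . ; T], [F → . ;] }  — shift
  I1: { [D → ) .] }  — reduce
  I2: { [A → ; . D n], [D → . )], [D → . ;], [D → . n F D], [D → ; .], [F → ; . T], [F → ; .], [T → . f f] }  — shift, 2 reduces
  I3: { [A' → A .] }  — accept
  I4: { [A → D .] }  — reduce
  I5: { [A → F . ) n] }  — shift
  I6: { [D → n . F D], [F → . ; T], [F → . ;] }  — shift
  I7: { [F → ; . T], [F → ; .], [T → . f f] }  — shift, reduce
  I8: { [D → . )], [D → . ;], [D → . n F D], [D → n F . D] }  — shift
  I9: { [D → ; .] }  — reduce
  I10: { [D → n F D .] }  — reduce
  I11: { [F → ; T .] }  — reduce
  I12: { [T → f . f] }  — shift
  I13: { [T → f f .] }  — reduce
  I14: { [A → F ) . n] }  — shift
  I15: { [A → F ) n .] }  — reduce
  I16: { [A → ; D . n] }  — shift
  I17: { [A → ; D n .] }  — reduce

Conflict in state I2:
  Shift-reduce conflict between [D → ; .] and [D → . )]
So the grammar is NOT LR(0).

Answer: No. Shift-reduce conflict between [D → ; .] and [D → . )]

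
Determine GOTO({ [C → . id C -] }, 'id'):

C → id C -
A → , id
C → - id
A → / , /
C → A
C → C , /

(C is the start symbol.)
GOTO(I, 'id') = CLOSURE({ [A → αX.β] : [A → α.Xβ] ∈ I, X = 'id' })

Items with dot before 'id', with the dot advanced:
  [C → . id C -] → [C → id . C -]
Closure of the advanced items:
  [C → id . C -] has the dot before C: add [C → . id C -], [C → . - id], [C → . A], [C → . C , /]
  [C → . A] has the dot before A: add [A → . , id], [A → . / , /]

GOTO = { [A → . , id], [A → . / , /], [C → . - id], [C → . A], [C → . C , /], [C → . id C -], [C → id . C -] }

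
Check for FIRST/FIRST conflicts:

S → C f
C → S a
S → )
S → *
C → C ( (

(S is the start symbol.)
A FIRST/FIRST conflict occurs when two productions N → α and N → β for the same non-terminal have FIRST(α) ∩ FIRST(β) ≠ ∅ (with ε ∈ FIRST of a nullable right-hand side, so two nullable alternatives also conflict).

FIRST sets of the non-terminals at (or reachable through a nullable prefix from) the front of some alternative:
  FIRST(C) = { ')', '*' }
  FIRST(S) = { ')', '*' }

Productions for S:
  S → C f: FIRST = { ')', '*' }
  S → ): FIRST = { ')' }
  S → *: FIRST = { '*' }
Productions for C:
  C → S a: FIRST = { ')', '*' }
  C → C ( (: FIRST = { ')', '*' }

Conflict for S: S → C f and S → )
  Overlap: { ')' }
Conflict for S: S → C f and S → *
  Overlap: { '*' }
Conflict for C: C → S a and C → C ( (
  Overlap: { ')', '*' }

Answer: Yes. S → C f / S → ')' on { ')' }; S → C f / S → '*' on { '*' }; C → S a / C → C '(' '(' on { ')', '*' }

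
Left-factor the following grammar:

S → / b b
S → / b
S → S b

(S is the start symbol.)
S → / b S'
S' → b
S' → ε
S → S b

Left-factoring transforms A → αβ₁ | αβ₂ into A → αA' and A' → β₁ | β₂
(α is the longest common prefix among the alternatives). Repeat until
no nonterminal has two alternatives with a common prefix.

Round 1: S has alternatives sharing prefix '/ b'. Introduce S': S → / b S'
  Add: S' → b
  Add: S' → ε

No remaining common prefixes — done.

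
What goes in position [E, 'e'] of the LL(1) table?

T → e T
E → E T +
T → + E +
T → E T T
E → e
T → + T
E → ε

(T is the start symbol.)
E → E T +, E → e, E → ε

To find M[E, 'e'], we find productions for E where 'e' is in the predict set (PREDICT(N → α) = (FIRST(α) \ {ε}) ∪ (FOLLOW(N) if α ⇒* ε)).

Relevant sets:
  FIRST(E) = { '+', 'e', ε }
  FIRST(T) = { '+', 'e' }
  FOLLOW(E) = { '+', 'e' }

E → E T +: PREDICT = { '+', 'e' }
  'e' is in predict set, so this production goes in M[E, 'e']
E → e: PREDICT = { 'e' }
  'e' is in predict set, so this production goes in M[E, 'e']
E → ε: PREDICT = { '+', 'e' }
  'e' is in predict set, so this production goes in M[E, 'e']

M[E, 'e'] = E → E T +, E → e, E → ε  (a multiply-defined cell — the grammar is not LL(1))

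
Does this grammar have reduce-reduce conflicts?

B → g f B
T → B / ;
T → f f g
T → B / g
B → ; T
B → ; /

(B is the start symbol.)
A reduce-reduce conflict occurs when an LR(0) state has two complete items [A → α .] and [B → β .] — both call for a reduction, and with no lookahead the parser cannot choose between them.

Augment with B' → B and build the canonical LR(0) collection (I0 = CLOSURE({[B' → . B]}), then GOTO on every symbol after a dot until no new states appear). It has 15 states:
  I0: { [B → . ; /], [B → . ; T], [B → . g f B], [B' → . B] }  — shift
  I1: { [B → . ; /], [B → . ; T], [B → . g f B], [B → ; . /], [B → ; . T], [T → . B / ;], [T → . B / g], [T → . f f g] }  — shift
  I2: { [B' → B .] }  — accept
  I3: { [B → g . f B] }  — shift
  I4: { [B → . ; /], [B → . ; T], [B → . g f B], [B → g f . B] }  — shift
  I5: { [B → g f B .] }  — reduce
  I6: { [B → ; / .] }  — reduce
  I7: { [T → B . / ;], [T → B . / g] }  — shift
  I8: { [B → ; T .] }  — reduce
  I9: { [T → f . f g] }  — shift
  I10: { [T → f f . g] }  — shift
  I11: { [T → f f g .] }  — reduce
  I12: { [T → B / . ;], [T → B / . g] }  — shift
  I13: { [T → B / ; .] }  — reduce
  I14: { [T → B / g .] }  — reduce

No state contains more than one complete item.

Answer: No reduce-reduce conflicts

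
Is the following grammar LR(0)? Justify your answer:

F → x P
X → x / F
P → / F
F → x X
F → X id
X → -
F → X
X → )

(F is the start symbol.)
A grammar is LR(0) if no state in the canonical LR(0) collection has:
  - both a shift item (dot before a terminal) and a complete item (shift-reduce conflict), or
  - two or more complete items (reduce-reduce conflict; the accept item [F' → F .] counts as a complete item here).

Augment with F' → F and build the canonical LR(0) collection (I0 = CLOSURE({[F' → . F]}), then GOTO on every symbol after a dot until no new states appear). It has 14 states:
  I0: { [F → . X id], [F → . X], [F → . x P], [F → . x X], [F' → . F], [X → . )], [X → . -], [X → . x / F] }  — shift
  I1: { [X → ) .] }  — reduce
  I2: { [X → - .] }  — reduce
  I3: { [F' → F .] }  — accept
  I4: { [F → X . id], [F → X .] }  — shift, reduce
  I5: { [F → x . P], [F → x . X], [P → . / F], [X → . )], [X → . -], [X → . x / F], [X → x . / F] }  — shift
  I6: { [F → . X id], [F → . X], [F → . x P], [F → . x X], [P → / . F], [X → . )], [X → . -], [X → . x / F], [X → x / . F] }  — shift
  I7: { [F → x P .] }  — reduce
  I8: { [F → x X .] }  — reduce
  I9: { [X → x . / F] }  — shift
  I10: { [F → . X id], [F → . X], [F → . x P], [F → . x X], [X → . )], [X → . -], [X → . x / F], [X → x / . F] }  — shift
  I11: { [X → x / F .] }  — reduce
  I12: { [P → / F .], [X → x / F .] }  — 2 reduces
  I13: { [F → X id .] }  — reduce

Conflict in state I4:
  Shift-reduce conflict between [F → X .] and [F → X . id]
So the grammar is NOT LR(0).

Answer: No. Shift-reduce conflict between [F → X .] and [F → X . id]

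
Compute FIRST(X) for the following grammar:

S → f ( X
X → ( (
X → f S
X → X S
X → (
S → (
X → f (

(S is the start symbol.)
{ '(', 'f' }

From X → ( (:
  - '(' is a terminal: add '(' and stop
From X → f S:
  - f is a terminal: add 'f' and stop
From X → X S:
  - X is the symbol being defined: contributes nothing new
    X is not nullable, so stop
From X → (:
  - '(' is a terminal: add '(' and stop
From X → f (:
  - f is a terminal: add 'f' and stop

Collecting: FIRST(X) = { '(', 'f' }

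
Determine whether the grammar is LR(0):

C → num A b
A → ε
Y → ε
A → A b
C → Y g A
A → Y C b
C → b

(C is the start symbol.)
Augment with C' → C and build the canonical LR(0) collection (I0 = CLOSURE({[C' → . C]}), then GOTO on every symbol after a dot until no new states appear). It has 13 states:
  I0: { [C → . Y g A], [C → . b], [C → . num A b], [C' → . C], [Y → .] }  — shift, reduce
  I1: { [C' → C .] }  — accept
  I2: { [C → Y . g A] }  — shift
  I3: { [C → b .] }  — reduce
  I4: { [A → . A b], [A → . Y C b], [A → .], [C → num . A b], [Y → .] }  — 2 reduces
  I5: { [A → A . b], [C → num A . b] }  — shift
  I6: { [A → Y . C b], [C → . Y g A], [C → . b], [C → . num A b], [Y → .] }  — shift, reduce
  I7: { [A → Y C . b] }  — shift
  I8: { [A → Y C b .] }  — reduce
  I9: { [A → A b .], [C → num A b .] }  — 2 reduces
  I10: { [A → . A b], [A → . Y C b], [A → .], [C → Y g . A], [Y → .] }  — 2 reduces
  I11: { [A → A . b], [C → Y g A .] }  — shift, reduce
  I12: { [A → A b .] }  — reduce

Conflict in state I0:
  Shift-reduce conflict between [Y → .] and [C → . b]
So the grammar is NOT LR(0).

Answer: No. Shift-reduce conflict between [Y → .] and [C → . b]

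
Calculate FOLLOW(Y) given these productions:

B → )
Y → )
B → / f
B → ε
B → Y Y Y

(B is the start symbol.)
{ $, ')' }

In B → Y Y Y: Y is followed by Y Y, add FIRST(Y Y) \ {ε} = { ')' }
In B → Y Y Y: Y is followed by Y, add FIRST(Y) \ {ε} = { ')' }
In B → Y Y Y: Y is at the end, add FOLLOW(B)

The FOLLOW sets referred to above (computed the same way, to a fixed point):
  FOLLOW(B) = { $ }

Taking the union: FOLLOW(Y) = { $, ')' }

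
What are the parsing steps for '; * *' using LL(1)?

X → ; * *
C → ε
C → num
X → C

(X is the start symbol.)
LL(1) parsing maintains a stack (initially the start symbol over $) and the input. At each step: if the stack top is a terminal, match it against the current input token; if it is a non-terminal N, replace it with the RHS of M[N, lookahead] (the unique production whose predict set contains the lookahead).

Stack is shown with the top on the left.

Stack    Input    Action
------------------------
X $      ; * * $  output X → ; * *
; * * $  ; * * $  match ';'
* * $    * * $    match '*'
* $      * $      match '*'
$        $        accept

The string is accepted.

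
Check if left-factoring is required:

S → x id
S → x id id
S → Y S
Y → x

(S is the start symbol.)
Left-factoring is needed when two productions for the same non-terminal
share a common prefix on the right-hand side.

Productions for S:
  S → x id
  S → x id id
  S → Y S

Found common prefix 'x id' in productions for S

Answer: Yes, S has productions with common prefix 'x id'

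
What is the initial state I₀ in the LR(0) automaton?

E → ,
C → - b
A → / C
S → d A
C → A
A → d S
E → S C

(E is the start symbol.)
{ [E → . ,], [E → . S C], [E' → . E], [S → . d A] }

First, augment the grammar with E' → E
I₀ = CLOSURE({ [E' → . E] }):
  [E' → . E] has the dot before E: add [E → . ,], [E → . S C]
  [E → . S C] has the dot before S: add [S → . d A]
No further items can be added.

I₀ = { [E → . ,], [E → . S C], [E' → . E], [S → . d A] }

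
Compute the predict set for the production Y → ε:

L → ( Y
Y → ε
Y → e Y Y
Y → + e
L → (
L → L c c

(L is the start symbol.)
{ $, '+', 'c', 'e' }

PREDICT(Y → ε) = (FIRST(RHS) \ {ε}) ∪ (FOLLOW(Y) if ε ∈ FIRST(RHS), i.e. RHS ⇒* ε)
The right-hand side is ε (FIRST(ε) = { ε }), so the predict set is FOLLOW(Y) = { $, '+', 'c', 'e' }
PREDICT(Y → ε) = { $, '+', 'c', 'e' }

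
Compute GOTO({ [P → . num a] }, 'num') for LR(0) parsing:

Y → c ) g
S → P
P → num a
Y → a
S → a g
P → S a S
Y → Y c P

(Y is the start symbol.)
GOTO(I, 'num') = CLOSURE({ [A → αX.β] : [A → α.Xβ] ∈ I, X = 'num' })

Items with dot before 'num', with the dot advanced:
  [P → . num a] → [P → num . a]
Closure adds nothing (no advanced item has the dot before a non-terminal).

GOTO = { [P → num . a] }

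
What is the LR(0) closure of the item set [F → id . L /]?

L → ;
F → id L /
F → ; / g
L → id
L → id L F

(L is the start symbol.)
{ [F → id . L /], [L → . ;], [L → . id L F], [L → . id] }

Start with: [F → id . L /]
  [F → id . L /] has the dot before L: add [L → . ;], [L → . id], [L → . id L F]
No further items can be added.

CLOSURE = { [F → id . L /], [L → . ;], [L → . id L F], [L → . id] }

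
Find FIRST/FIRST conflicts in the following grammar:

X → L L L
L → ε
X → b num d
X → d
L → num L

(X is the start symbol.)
A FIRST/FIRST conflict occurs when two productions N → α and N → β for the same non-terminal have FIRST(α) ∩ FIRST(β) ≠ ∅ (with ε ∈ FIRST of a nullable right-hand side, so two nullable alternatives also conflict).

FIRST sets of the non-terminals at (or reachable through a nullable prefix from) the front of some alternative:
  FIRST(L) = { 'num', ε }

Productions for X:
  X → L L L: FIRST = { 'num', ε }
  X → b num d: FIRST = { 'b' }
  X → d: FIRST = { 'd' }
Productions for L:
  L → ε: FIRST = { ε }
  L → num L: FIRST = { 'num' }

All alternatives of each non-terminal have pairwise disjoint FIRST sets.

Answer: No FIRST/FIRST conflicts.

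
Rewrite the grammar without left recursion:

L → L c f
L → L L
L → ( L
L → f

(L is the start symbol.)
L → ( L L'
L → f L'
L' → c f L'
L' → L L'
L' → ε

L is directly left-recursive. The standard transformation for
  A → A α₁ | ... | A α_m | β₁ | ... | β_n
is
  A  → β₁ A' | ... | β_n A'
  A' → α₁ A' | ... | α_m A' | ε

L → ( L becomes L → ( L L'
L → f becomes L → f L'
L → L c f becomes L' → c f L'
L → L L becomes L' → L L'
Add L' → ε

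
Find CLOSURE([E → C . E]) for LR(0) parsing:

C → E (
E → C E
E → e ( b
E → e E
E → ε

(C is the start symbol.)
Start with: [E → C . E]
  [E → C . E] has the dot before E: add [E → . C E], [E → . e ( b], [E → . e E], [E → .]
  [E → . C E] has the dot before C: add [C → . E (]
No further items can be added.

CLOSURE = { [C → . E (], [E → . C E], [E → . e ( b], [E → . e E], [E → .], [E → C . E] }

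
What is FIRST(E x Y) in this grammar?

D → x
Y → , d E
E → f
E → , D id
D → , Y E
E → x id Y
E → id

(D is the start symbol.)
FIRST sets of the non-terminals involved (from the grammar, by fixed-point iteration):
  FIRST(E) = { ',', 'f', 'id', 'x' }

To compute FIRST(E x Y), process the symbols left to right:
Symbol E is a non-terminal. Add FIRST(E) \ {ε} = { ',', 'f', 'id', 'x' }
E is not nullable (ε ∉ FIRST(E)), so stop here.
FIRST(E x Y) = { ',', 'f', 'id', 'x' }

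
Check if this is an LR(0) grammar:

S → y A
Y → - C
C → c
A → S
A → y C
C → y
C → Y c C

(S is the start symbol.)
No. Shift-reduce conflict between [C → y .] and [A → . y C]

A grammar is LR(0) if no state in the canonical LR(0) collection has:
  - both a shift item (dot before a terminal) and a complete item (shift-reduce conflict), or
  - two or more complete items (reduce-reduce conflict; the accept item [S' → S .] counts as a complete item here).

Augment with S' → S and build the canonical LR(0) collection (I0 = CLOSURE({[S' → . S]}), then GOTO on every symbol after a dot until no new states appear). It has 15 states:
  I0: { [S → . y A], [S' → . S] }  — shift
  I1: { [S' → S .] }  — accept
  I2: { [A → . S], [A → . y C], [S → . y A], [S → y . A] }  — shift
  I3: { [S → y A .] }  — reduce
  I4: { [A → S .] }  — reduce
  I5: { [A → . S], [A → . y C], [A → y . C], [C → . Y c C], [C → . c], [C → . y], [S → . y A], [S → y . A], [Y → . - C] }  — shift
  I6: { [C → . Y c C], [C → . c], [C → . y], [Y → - . C], [Y → . - C] }  — shift
  I7: { [A → y C .] }  — reduce
  I8: { [C → Y . c C] }  — shift
  I9: { [C → c .] }  — reduce
  I10: { [A → . S], [A → . y C], [A → y . C], [C → . Y c C], [C → . c], [C → . y], [C → y .], [S → . y A], [S → y . A], [Y → . - C] }  — shift, reduce
  I11: { [C → . Y c C], [C → . c], [C → . y], [C → Y c . C], [Y → . - C] }  — shift
  I12: { [C → Y c C .] }  — reduce
  I13: { [C → y .] }  — reduce
  I14: { [Y → - C .] }  — reduce

Conflict in state I10:
  Shift-reduce conflict between [C → y .] and [A → . y C]
So the grammar is NOT LR(0).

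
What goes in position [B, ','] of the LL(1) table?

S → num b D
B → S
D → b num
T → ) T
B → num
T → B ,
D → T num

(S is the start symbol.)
To find M[B, ','], we find productions for B where ',' is in the predict set (PREDICT(N → α) = (FIRST(α) \ {ε}) ∪ (FOLLOW(N) if α ⇒* ε)).

Relevant sets:
  FIRST(S) = { 'num' }

B → S: PREDICT = { 'num' }
B → num: PREDICT = { 'num' }

M[B, ','] is empty (no production applies)

Answer: Empty (error entry)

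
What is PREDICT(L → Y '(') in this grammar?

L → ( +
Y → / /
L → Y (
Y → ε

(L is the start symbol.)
PREDICT(L → Y '(') = (FIRST(RHS) \ {ε}) ∪ (FOLLOW(L) if ε ∈ FIRST(RHS), i.e. RHS ⇒* ε)
FIRST(Y) = { '/', ε }
FIRST(Y '(') = { '(', '/' }
ε ∉ FIRST(Y '('), so FOLLOW(L) is not added.
PREDICT(L → Y '(') = { '(', '/' }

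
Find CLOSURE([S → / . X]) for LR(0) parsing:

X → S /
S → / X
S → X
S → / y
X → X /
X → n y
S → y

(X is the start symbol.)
Start with: [S → / . X]
  [S → / . X] has the dot before X: add [X → . S /], [X → . X /], [X → . n y]
  [X → . S /] has the dot before S: add [S → . / X], [S → . X], [S → . / y], [S → . y]
No further items can be added.

CLOSURE = { [S → . / X], [S → . / y], [S → . X], [S → . y], [S → / . X], [X → . S /], [X → . X /], [X → . n y] }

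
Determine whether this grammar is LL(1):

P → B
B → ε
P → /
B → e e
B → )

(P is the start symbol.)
A grammar is LL(1) if for each non-terminal N with multiple productions, the predict sets of those productions are pairwise disjoint, where PREDICT(N → α) = (FIRST(α) \ {ε}) ∪ (FOLLOW(N) if α ⇒* ε).

Relevant sets:
  FIRST(B) = { ')', 'e', ε }
  FOLLOW(P) = { $ }
  FOLLOW(B) = { $ }

For P:
  PREDICT(P → B) = { $, ')', 'e' }
  PREDICT(P → '/') = { '/' }
For B:
  PREDICT(B → ε) = { $ }
  PREDICT(B → e e) = { 'e' }
  PREDICT(B → ')') = { ')' }

All predict sets are disjoint. The grammar IS LL(1).

Answer: Yes, the grammar is LL(1).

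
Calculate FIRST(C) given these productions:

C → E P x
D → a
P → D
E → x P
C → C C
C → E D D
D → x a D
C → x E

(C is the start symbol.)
{ 'x' }

To compute FIRST(C), examine every production with C on the left-hand side, reading each right-hand side left to right until a non-nullable symbol is reached.

FIRST sets of the other non-terminals involved (by the same procedure, iterated to a fixed point):
  FIRST(E) = { 'x' }

From C → E P x:
  - E is a non-terminal: add FIRST(E) \ {ε} = { 'x' }
    E is not nullable, so stop
From C → C C:
  - C is the symbol being defined: contributes nothing new
    C is not nullable, so stop
From C → E D D:
  - E is a non-terminal: add FIRST(E) \ {ε} = { 'x' }
    E is not nullable, so stop
From C → x E:
  - x is a terminal: add 'x' and stop

Collecting: FIRST(C) = { 'x' }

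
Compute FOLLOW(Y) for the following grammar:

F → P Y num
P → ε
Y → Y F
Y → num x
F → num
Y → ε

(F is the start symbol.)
{ 'num' }

To compute FOLLOW(Y), find every occurrence of Y on a right-hand side N → α Y β: add FIRST(β) \ {ε}, and if β is empty or nullable also add FOLLOW(N). Iterate to a fixed point.

In F → P Y num: Y is followed by num, add FIRST(num) \ {ε} = { 'num' }
In Y → Y F: Y is followed by F, add FIRST(F) \ {ε} = { 'num' }

Taking the union: FOLLOW(Y) = { 'num' }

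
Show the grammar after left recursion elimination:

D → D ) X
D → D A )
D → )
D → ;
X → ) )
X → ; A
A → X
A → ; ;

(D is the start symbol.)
D → ) D'
D → ; D'
D' → ) X D'
D' → A ) D'
D' → ε
X → ) )
X → ; A
A → X
A → ; ;

D is directly left-recursive. The standard transformation for
  A → A α₁ | ... | A α_m | β₁ | ... | β_n
is
  A  → β₁ A' | ... | β_n A'
  A' → α₁ A' | ... | α_m A' | ε

D → ) becomes D → ) D'
D → ; becomes D → ; D'
D → D ) X becomes D' → ) X D'
D → D A ) becomes D' → A ) D'
Add D' → ε

Productions for other non-terminals are unchanged:
  X → ) )
  X → ; A
  A → X
  A → ; ;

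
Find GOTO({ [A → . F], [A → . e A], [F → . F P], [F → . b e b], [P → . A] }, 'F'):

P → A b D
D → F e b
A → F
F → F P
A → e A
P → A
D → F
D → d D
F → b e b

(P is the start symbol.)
GOTO(I, 'F') = CLOSURE({ [A → αX.β] : [A → α.Xβ] ∈ I, X = 'F' })

Items with dot before 'F', with the dot advanced:
  [A → . F] → [A → F .]
  [F → . F P] → [F → F . P]
Closure of the advanced items:
  [F → F . P] has the dot before P: add [P → . A b D], [P → . A]
  [P → . A b D] has the dot before A: add [A → . F], [A → . e A]
  [A → . F] has the dot before F: add [F → . F P], [F → . b e b]

GOTO = { [A → . F], [A → . e A], [A → F .], [F → . F P], [F → . b e b], [F → F . P], [P → . A b D], [P → . A] }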